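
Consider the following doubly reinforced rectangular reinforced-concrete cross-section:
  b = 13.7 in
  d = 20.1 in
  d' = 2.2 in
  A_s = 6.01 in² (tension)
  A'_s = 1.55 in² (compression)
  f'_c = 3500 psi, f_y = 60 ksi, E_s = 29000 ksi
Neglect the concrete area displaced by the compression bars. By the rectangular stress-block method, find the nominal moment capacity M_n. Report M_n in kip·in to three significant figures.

Assume both steels yield.
a = (A_s − A'_s) f_y/(0.85 f'_c b) = (6.01 − 1.55) × 60/(0.85 × 3.5 × 13.7) = 6.566 in.
c = a/β₁ = 6.566/0.85 = 7.725 in; ε'_s = 0.003(c − d')/c = 0.0021 ≥ ε_y = 0.0021, so the compression steel yields.
M_n = (A_s − A'_s) f_y (d − a/2) + A'_s f_y (d − d') = 267.6 × (20.1 − 3.283) + 93 × (20.1 − 2.2) = 4500.2 + 1664.7 = 6164.9 kip·in.

M_n ≈ 6160 kip·in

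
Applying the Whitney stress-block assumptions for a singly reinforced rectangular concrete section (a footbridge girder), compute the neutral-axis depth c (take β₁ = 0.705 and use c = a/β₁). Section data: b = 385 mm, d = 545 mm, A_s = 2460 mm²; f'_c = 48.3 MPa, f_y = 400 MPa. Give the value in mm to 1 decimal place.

c ≈ 88.3 mm

T = A_s f_y = 2460 × 400 = 984000 N = 984 kN.
Setting C = 0.85 f'_c a b equal to T: a = 984000/(0.85 × 48.3 × 385) = 62.254 mm.
With β₁ = 0.705, c = a/β₁ = 62.254/0.705 = 88.3 mm.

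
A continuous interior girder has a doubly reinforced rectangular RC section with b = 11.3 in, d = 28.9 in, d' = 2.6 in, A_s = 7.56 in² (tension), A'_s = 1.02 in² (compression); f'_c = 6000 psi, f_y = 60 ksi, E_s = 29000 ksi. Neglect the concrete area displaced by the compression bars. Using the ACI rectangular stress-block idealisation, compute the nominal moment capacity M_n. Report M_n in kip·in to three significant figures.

Assume both steels yield.
a = (A_s − A'_s) f_y/(0.85 f'_c b) = (7.56 − 1.02) × 60/(0.85 × 6 × 11.3) = 6.809 in.
c = a/β₁ = 6.809/0.75 = 9.079 in; ε'_s = 0.003(c − d')/c = 0.0021 ≥ ε_y = 0.0021, so the compression steel yields.
M_n = (A_s − A'_s) f_y (d − a/2) + A'_s f_y (d − d') = 392.4 × (28.9 − 3.4045) + 61.2 × (28.9 − 2.6) = 10004.4 + 1609.6 = 11614.0 kip·in.

M_n ≈ 11600 kip·in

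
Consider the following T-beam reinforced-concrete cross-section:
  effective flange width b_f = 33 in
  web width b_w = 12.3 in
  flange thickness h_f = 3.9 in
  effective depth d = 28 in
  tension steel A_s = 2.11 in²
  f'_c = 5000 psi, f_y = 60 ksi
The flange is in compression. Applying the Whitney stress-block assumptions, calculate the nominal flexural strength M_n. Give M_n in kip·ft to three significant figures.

M_n ≈ 291 kip·ft

Tension: T = A_s f_y = 2.11 × 60 = 126.6 kips.
Try a within the flange: a = T/(0.85 f'_c b_f) = 126.6/(0.85 × 5 × 33) = 0.903 in.
Since a = 0.903 ≤ h_f = 3.9 in, the stress block lies entirely in the flange; analyse as a rectangular beam of width b_f.
M_n = T(d − a/2) = 126.6 × (28 − 0.4515) = 3487.6 kip·in.
M_n = 3487.6/12 = 290.63 kip·ft.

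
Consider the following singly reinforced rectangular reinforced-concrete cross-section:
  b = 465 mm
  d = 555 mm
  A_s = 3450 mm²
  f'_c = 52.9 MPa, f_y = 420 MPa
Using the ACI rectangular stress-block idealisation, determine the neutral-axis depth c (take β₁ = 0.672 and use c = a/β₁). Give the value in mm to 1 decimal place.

T = A_s f_y = 3450 × 420 = 1449000 N = 1449 kN.
Setting C = 0.85 f'_c a b equal to T: a = 1449000/(0.85 × 52.9 × 465) = 69.301 mm.
With β₁ = 0.672, c = a/β₁ = 69.301/0.672 = 103.1 mm.

c ≈ 103.1 mm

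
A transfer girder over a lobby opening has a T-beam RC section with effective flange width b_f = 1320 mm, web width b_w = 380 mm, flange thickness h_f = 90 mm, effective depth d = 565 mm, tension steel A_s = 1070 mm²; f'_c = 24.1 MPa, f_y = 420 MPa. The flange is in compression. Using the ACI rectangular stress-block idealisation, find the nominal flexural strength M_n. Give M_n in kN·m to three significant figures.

Tension: T = A_s f_y = 1070 × 420 = 449400 N.
Try a within the flange: a = T/(0.85 f'_c b_f) = 449400/(0.85 × 24.1 × 1320) = 16.62 mm.
Since a = 16.62 ≤ h_f = 90 mm, the stress block lies entirely in the flange; analyse as a rectangular beam of width b_f.
M_n = T(d − a/2) = 449400 × (565 − 8.31) = 250.18 × 10⁶ N·mm.
M_n = 250.18 kN·m.

M_n ≈ 250 kN·m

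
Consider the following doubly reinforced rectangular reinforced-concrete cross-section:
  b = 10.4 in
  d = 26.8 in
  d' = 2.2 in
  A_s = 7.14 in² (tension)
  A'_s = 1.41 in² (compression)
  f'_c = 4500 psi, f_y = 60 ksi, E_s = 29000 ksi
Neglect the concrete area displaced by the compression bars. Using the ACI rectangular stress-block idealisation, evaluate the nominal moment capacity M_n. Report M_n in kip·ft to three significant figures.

M_n ≈ 817 kip·ft

Assume both steels yield.
a = (A_s − A'_s) f_y/(0.85 f'_c b) = (7.14 − 1.41) × 60/(0.85 × 4.5 × 10.4) = 8.643 in.
c = a/β₁ = 8.643/0.825 = 10.476 in; ε'_s = 0.003(c − d')/c = 0.0024 ≥ ε_y = 0.0021, so the compression steel yields.
M_n = (A_s − A'_s) f_y (d − a/2) + A'_s f_y (d − d') = 343.8 × (26.8 − 4.3215) + 84.6 × (26.8 − 2.2) = 7728.1 + 2081.2 = 9809.3 kip·in = 9809.3/12 = 817.44 kip·ft.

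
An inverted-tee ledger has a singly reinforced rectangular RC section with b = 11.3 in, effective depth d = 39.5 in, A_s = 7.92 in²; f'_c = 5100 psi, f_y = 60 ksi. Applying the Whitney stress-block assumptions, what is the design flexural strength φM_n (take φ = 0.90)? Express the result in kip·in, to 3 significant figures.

φM_n ≈ 14800 kip·in

T = A_s f_y = 7.92 × 60 = 475.2 kips.
a = T/(0.85 f'_c b) = 475.2/(0.85 × 5.1 × 11.3) = 9.701 in.
M_n = T(d − a/2) = 475.2 × (39.5 − 4.8505) = 16465.4 kip·in.
φM_n = 0.90 × 16465.4 = 14818.9 kip·in.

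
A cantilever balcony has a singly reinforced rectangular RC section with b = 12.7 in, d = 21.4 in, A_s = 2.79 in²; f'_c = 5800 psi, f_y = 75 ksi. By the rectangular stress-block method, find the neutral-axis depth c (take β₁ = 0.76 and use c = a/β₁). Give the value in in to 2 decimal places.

T = A_s f_y = 2.79 × 75 = 209.25 kips.
a = T/(0.85 f'_c b) = 209.25/(0.85 × 5.8 × 12.7) = 3.3421 in.
With β₁ = 0.76, c = a/β₁ = 3.3421/0.76 = 4.40 in.

c ≈ 4.40 in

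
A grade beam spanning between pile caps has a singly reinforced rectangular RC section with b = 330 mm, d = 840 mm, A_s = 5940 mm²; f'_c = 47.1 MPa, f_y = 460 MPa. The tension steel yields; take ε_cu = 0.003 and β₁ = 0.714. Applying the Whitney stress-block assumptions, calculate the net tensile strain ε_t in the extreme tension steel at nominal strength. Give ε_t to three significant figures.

a = A_s f_y/(0.85 f'_c b) = 206.82 mm.
β₁ = 0.714, so c = a/β₁ = 206.82/0.714 = 289.66 mm.
From the linear strain diagram with ε_cu = 0.003: ε_t = 0.003 (d − c)/c = 0.003 × (840 − 289.66)/289.66 = 0.00570.
Since ε_t ≥ 0.005, the section is tension-controlled.

ε_t ≈ 0.00570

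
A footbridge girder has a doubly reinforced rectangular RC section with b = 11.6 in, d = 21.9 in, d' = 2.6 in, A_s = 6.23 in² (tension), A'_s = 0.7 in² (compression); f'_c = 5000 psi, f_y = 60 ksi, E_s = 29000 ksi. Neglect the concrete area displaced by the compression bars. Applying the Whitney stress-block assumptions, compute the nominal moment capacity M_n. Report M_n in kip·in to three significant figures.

Assume both steels yield.
a = (A_s − A'_s) f_y/(0.85 f'_c b) = (6.23 − 0.7) × 60/(0.85 × 5 × 11.6) = 6.730 in.
c = a/β₁ = 6.730/0.8 = 8.413 in; ε'_s = 0.003(c − d')/c = 0.0021 ≥ ε_y = 0.0021, so the compression steel yields.
M_n = (A_s − A'_s) f_y (d − a/2) + A'_s f_y (d − d') = 331.8 × (21.9 − 3.365) + 42 × (21.9 − 2.6) = 6149.9 + 810.6 = 6960.5 kip·in.

M_n ≈ 6960 kip·in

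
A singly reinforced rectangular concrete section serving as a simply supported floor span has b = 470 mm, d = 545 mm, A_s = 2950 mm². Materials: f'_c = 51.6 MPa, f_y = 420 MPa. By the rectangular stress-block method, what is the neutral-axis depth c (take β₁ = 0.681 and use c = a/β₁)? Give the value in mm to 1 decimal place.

T = A_s f_y = 2950 × 420 = 1239000 N = 1239 kN.
Setting C = 0.85 f'_c a b equal to T: a = 1239000/(0.85 × 51.6 × 470) = 60.104 mm.
With β₁ = 0.681, c = a/β₁ = 60.104/0.681 = 88.3 mm.

c ≈ 88.3 mm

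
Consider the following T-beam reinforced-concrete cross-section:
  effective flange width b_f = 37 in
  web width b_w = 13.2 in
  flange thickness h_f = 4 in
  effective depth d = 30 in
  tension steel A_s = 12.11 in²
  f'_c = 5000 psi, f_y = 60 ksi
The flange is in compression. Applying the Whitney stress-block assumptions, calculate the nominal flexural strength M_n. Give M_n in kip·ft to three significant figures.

M_n ≈ 1670 kip·ft

Tension: T = A_s f_y = 12.11 × 60 = 726.6 kips.
Try a within the flange: a = T/(0.85 f'_c b_f) = 726.6/(0.85 × 5 × 37) = 4.621 in.
a = 4.621 > h_f = 4 in: the block extends into the web. Split into flange-overhang and web parts.
C_f = 0.85 f'_c (b_f − b_w) h_f = 0.85 × 5 × (37 − 13.2) × 4 = 404.6 kips.
Remaining web compression depth: a_w = (T − C_f)/(0.85 f'_c b_w) = (726.6 − 404.6)/(0.85 × 5 × 13.2) = 5.740 in.
M_n = C_f(d − h_f/2) + (T − C_f)(d − a_w/2) = 404.6 × (30 − 2) + 322 × (30 − 2.87) = 11328.8 + 8735.9 = 20064.7 kip·in.
M_n = 20064.7/12 = 1672.06 kip·ft.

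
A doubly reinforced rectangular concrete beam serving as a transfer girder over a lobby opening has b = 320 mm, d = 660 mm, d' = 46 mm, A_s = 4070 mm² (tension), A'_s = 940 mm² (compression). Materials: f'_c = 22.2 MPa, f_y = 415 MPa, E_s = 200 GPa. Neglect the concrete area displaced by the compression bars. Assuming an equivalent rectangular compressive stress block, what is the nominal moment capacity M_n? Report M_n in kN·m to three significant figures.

Assume both tension and compression steel yield.
Net tension couple steel: A_s − A'_s = 3130 mm².
a = (A_s − A'_s) f_y / (0.85 f'_c b) = 1298950/(0.85 × 22.2 × 320) = 215.11 mm.
c = a/β₁ = 215.11/0.85 = 253.07 mm; ε'_s = 0.003(c − d')/c = 0.0025 ≥ f_y/E_s = 0.0021, so compression steel does yield.
M_n = (A_s − A'_s) f_y (d − a/2) + A'_s f_y (d − d') = [1298950 × (660 − 107.555) + 390100 × (660 − 46)] × 10⁻⁶ = 717.60 + 239.52 = 957.12 kN·m.

M_n ≈ 957 kN·m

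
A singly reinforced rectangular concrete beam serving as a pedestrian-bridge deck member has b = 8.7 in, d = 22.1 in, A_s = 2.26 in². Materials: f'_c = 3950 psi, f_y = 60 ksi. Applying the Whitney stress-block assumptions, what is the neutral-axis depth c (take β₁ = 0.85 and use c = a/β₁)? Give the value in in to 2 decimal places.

c ≈ 5.46 in

T = A_s f_y = 2.26 × 60 = 135.6 kips.
a = T/(0.85 f'_c b) = 135.6/(0.85 × 3.95 × 8.7) = 4.6422 in.
With β₁ = 0.85, c = a/β₁ = 4.6422/0.85 = 5.46 in.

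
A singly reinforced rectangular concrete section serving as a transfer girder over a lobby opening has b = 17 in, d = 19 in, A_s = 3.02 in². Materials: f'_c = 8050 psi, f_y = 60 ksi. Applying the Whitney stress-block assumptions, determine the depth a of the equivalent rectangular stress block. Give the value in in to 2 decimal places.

a ≈ 1.56 in

T = A_s f_y = 3.02 × 60 = 181.2 kips.
a = T/(0.85 f'_c b) = 181.2/(0.85 × 8.05 × 17) = 1.56 in.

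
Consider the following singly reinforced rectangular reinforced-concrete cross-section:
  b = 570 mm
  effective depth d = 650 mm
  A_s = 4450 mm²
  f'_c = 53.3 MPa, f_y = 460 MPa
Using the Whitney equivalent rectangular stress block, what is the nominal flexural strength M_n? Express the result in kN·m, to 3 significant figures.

M_n ≈ 1250 kN·m

T = A_s f_y = 4450 × 460 = 2047000 N = 2047 kN.
From C = T: a = T/(0.85 f'_c b) = 2047000/(0.85 × 53.3 × 570) = 79.27 mm.
M_n = T(d − a/2) = 2047 kN × (650 − 39.635) mm = 1249.42 kN·m.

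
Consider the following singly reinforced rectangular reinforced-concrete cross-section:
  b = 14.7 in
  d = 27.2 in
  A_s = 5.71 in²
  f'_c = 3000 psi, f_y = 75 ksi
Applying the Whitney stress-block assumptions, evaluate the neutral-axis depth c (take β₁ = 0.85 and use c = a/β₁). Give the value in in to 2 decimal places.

T = A_s f_y = 5.71 × 75 = 428.25 kips.
a = T/(0.85 f'_c b) = 428.25/(0.85 × 3 × 14.7) = 11.4246 in.
With β₁ = 0.85, c = a/β₁ = 11.4246/0.85 = 13.44 in.

c ≈ 13.44 in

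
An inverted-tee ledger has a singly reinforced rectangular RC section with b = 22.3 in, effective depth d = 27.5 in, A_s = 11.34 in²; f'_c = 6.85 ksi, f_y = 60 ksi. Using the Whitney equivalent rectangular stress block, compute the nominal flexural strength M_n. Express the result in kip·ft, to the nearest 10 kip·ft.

T = A_s f_y = 11.34 × 60 = 680.4 kips.
a = T/(0.85 f'_c b) = 680.4/(0.85 × 6.85 × 22.3) = 5.240 in.
M_n = T(d − a/2) = 680.4 × (27.5 − 2.62) = 16928.4 kip·in = 16928.4/12 = 1410.70 kip·ft.

M_n ≈ 1410 kip·ft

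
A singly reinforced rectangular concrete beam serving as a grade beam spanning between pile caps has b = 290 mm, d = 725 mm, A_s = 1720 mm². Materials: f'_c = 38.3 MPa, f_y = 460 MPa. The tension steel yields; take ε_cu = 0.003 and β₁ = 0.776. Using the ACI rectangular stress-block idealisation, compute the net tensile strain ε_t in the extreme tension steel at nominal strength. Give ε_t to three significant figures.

ε_t ≈ 0.0171

a = A_s f_y/(0.85 f'_c b) = 83.81 mm.
β₁ = 0.776, so c = a/β₁ = 83.81/0.776 = 108.00 mm.
From the linear strain diagram with ε_cu = 0.003: ε_t = 0.003 (d − c)/c = 0.003 × (725 − 108.00)/108.00 = 0.0171.
Since ε_t ≥ 0.005, the section is tension-controlled.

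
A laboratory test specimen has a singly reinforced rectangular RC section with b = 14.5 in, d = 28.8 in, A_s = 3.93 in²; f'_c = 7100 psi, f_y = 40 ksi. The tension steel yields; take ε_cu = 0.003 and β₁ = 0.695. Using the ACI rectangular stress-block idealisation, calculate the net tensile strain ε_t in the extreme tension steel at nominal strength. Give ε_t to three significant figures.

ε_t ≈ 0.0304

a = A_s f_y/(0.85 f'_c b) = 1.796 in.
β₁ = 0.695, so c = a/β₁ = 1.796/0.695 = 2.584 in.
From the linear strain diagram with ε_cu = 0.003: ε_t = 0.003 (d − c)/c = 0.003 × (28.8 − 2.584)/2.584 = 0.0304.
Since ε_t ≥ 0.005, the section is tension-controlled.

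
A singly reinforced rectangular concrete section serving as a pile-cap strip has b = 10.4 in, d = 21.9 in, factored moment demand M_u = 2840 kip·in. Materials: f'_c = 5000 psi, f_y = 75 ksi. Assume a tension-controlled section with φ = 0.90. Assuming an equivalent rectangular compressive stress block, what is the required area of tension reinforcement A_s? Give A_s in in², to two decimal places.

M_n = M_u/φ = 2840/0.90 = 3155.56 kip·in.
From M_n = 0.85 f'_c a b (d − a/2):
a = d − √(d² − 2M_n/(0.85 f'_c b)) = 21.9 − √(21.9² − 2 × 3155.56/(0.85 × 5 × 10.4)) = 3.547 in.
A_s = 0.85 f'_c a b / f_y = 0.85 × 5 × 3.547 × 10.4 / 75 = 2.090 in².

A_s ≈ 2.09 in²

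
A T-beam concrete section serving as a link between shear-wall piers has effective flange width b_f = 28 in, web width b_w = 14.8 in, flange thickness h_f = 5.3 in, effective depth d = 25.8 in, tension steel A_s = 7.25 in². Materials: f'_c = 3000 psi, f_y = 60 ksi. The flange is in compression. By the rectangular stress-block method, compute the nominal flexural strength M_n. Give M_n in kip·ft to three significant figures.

M_n ≈ 823 kip·ft

Tension: T = A_s f_y = 7.25 × 60 = 435 kips.
Try a within the flange: a = T/(0.85 f'_c b_f) = 435/(0.85 × 3 × 28) = 6.092 in.
a = 6.092 > h_f = 5.3 in: the block extends into the web. Split into flange-overhang and web parts.
C_f = 0.85 f'_c (b_f − b_w) h_f = 0.85 × 3 × (28 − 14.8) × 5.3 = 178.4 kips.
Remaining web compression depth: a_w = (T − C_f)/(0.85 f'_c b_w) = (435 − 178.4)/(0.85 × 3 × 14.8) = 6.799 in.
M_n = C_f(d − h_f/2) + (T − C_f)(d − a_w/2) = 178.4 × (25.8 − 2.65) + 256.6 × (25.8 − 3.3995) = 4130.0 + 5748.0 = 9878.0 kip·in.
M_n = 9878.0/12 = 823.17 kip·ft.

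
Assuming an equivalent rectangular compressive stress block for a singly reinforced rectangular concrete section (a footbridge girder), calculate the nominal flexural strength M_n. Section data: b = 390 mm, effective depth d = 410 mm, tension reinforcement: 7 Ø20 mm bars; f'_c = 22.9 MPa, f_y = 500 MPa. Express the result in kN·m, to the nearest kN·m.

A_s = 7 × 314 = 2198 mm².
T = A_s f_y = 2198 × 500 = 1099000 N = 1099 kN.
From C = T: a = T/(0.85 f'_c b) = 1099000/(0.85 × 22.9 × 390) = 144.77 mm.
M_n = T(d − a/2) = 1099 kN × (410 − 72.385) mm = 371.04 kN·m.

M_n ≈ 371 kN·m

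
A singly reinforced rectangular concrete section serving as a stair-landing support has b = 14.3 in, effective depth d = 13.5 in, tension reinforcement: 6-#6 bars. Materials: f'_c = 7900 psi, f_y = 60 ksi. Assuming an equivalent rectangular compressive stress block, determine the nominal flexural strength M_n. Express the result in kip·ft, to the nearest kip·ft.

A_s = 6 × 0.44 = 2.64 in².
T = A_s f_y = 2.64 × 60 = 158.4 kips.
a = T/(0.85 f'_c b) = 158.4/(0.85 × 7.9 × 14.3) = 1.650 in.
M_n = T(d − a/2) = 158.4 × (13.5 − 0.825) = 2007.7 kip·in = 2007.7/12 = 167.31 kip·ft.

M_n ≈ 167 kip·ft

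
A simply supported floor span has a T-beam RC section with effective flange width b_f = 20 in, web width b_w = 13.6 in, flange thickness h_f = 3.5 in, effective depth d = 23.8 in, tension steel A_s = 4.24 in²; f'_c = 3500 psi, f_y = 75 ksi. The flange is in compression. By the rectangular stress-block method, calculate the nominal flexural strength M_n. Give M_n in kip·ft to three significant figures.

M_n ≈ 556 kip·ft

Tension: T = A_s f_y = 4.24 × 75 = 318 kips.
Try a within the flange: a = T/(0.85 f'_c b_f) = 318/(0.85 × 3.5 × 20) = 5.345 in.
a = 5.345 > h_f = 3.5 in: the block extends into the web. Split into flange-overhang and web parts.
C_f = 0.85 f'_c (b_f − b_w) h_f = 0.85 × 3.5 × (20 − 13.6) × 3.5 = 66.6 kips.
Remaining web compression depth: a_w = (T − C_f)/(0.85 f'_c b_w) = (318 − 66.6)/(0.85 × 3.5 × 13.6) = 6.214 in.
M_n = C_f(d − h_f/2) + (T − C_f)(d − a_w/2) = 66.6 × (23.8 − 1.75) + 251.4 × (23.8 − 3.107) = 1468.5 + 5202.2 = 6670.7 kip·in.
M_n = 6670.7/12 = 555.89 kip·ft.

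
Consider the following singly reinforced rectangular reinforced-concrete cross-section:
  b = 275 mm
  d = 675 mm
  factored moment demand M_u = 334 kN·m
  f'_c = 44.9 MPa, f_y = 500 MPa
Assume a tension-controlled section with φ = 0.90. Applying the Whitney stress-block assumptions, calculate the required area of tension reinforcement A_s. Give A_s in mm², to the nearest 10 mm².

M_n = M_u/φ = 334/0.90 = 371.111 kN·m.
With M_n = 0.85 f'_c a b (d − a/2), solve the quadratic for a:
a = d − √(d² − 2M_n/(0.85 f'_c b)) = 675 − √(675² − 2 × 371.111×10⁶/(0.85 × 44.9 × 275)) = 54.59 mm.
A_s = 0.85 f'_c a b / f_y = 0.85 × 44.9 × 54.59 × 275 / 500 = 1145.9 mm².

A_s ≈ 1150 mm²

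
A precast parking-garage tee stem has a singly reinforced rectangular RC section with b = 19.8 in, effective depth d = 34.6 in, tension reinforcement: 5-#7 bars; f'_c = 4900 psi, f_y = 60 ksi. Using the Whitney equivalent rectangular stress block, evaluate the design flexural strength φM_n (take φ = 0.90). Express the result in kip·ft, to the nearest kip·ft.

A_s = 5 × 0.6 = 3 in².
T = A_s f_y = 3 × 60 = 180 kips.
a = T/(0.85 f'_c b) = 180/(0.85 × 4.9 × 19.8) = 2.183 in.
M_n = T(d − a/2) = 180 × (34.6 − 1.0915) = 6031.5 kip·in = 6031.5/12 = 502.63 kip·ft.
φM_n = 0.90 × 502.63 = 452.37 kip·ft.

φM_n ≈ 452 kip·ft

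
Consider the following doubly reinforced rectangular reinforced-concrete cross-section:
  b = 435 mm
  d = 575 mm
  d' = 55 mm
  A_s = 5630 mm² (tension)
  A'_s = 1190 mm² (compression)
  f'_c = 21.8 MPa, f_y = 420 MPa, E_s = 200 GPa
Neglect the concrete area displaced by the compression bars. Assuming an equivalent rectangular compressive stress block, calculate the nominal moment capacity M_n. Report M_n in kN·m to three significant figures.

Assume both tension and compression steel yield.
Net tension couple steel: A_s − A'_s = 4440 mm².
a = (A_s − A'_s) f_y / (0.85 f'_c b) = 1864800/(0.85 × 21.8 × 435) = 231.35 mm.
c = a/β₁ = 231.35/0.85 = 272.18 mm; ε'_s = 0.003(c − d')/c = 0.0024 ≥ f_y/E_s = 0.0021, so compression steel does yield.
M_n = (A_s − A'_s) f_y (d − a/2) + A'_s f_y (d − d') = [1864800 × (575 − 115.675) + 499800 × (575 − 55)] × 10⁻⁶ = 856.55 + 259.90 = 1116.45 kN·m.

M_n ≈ 1120 kN·m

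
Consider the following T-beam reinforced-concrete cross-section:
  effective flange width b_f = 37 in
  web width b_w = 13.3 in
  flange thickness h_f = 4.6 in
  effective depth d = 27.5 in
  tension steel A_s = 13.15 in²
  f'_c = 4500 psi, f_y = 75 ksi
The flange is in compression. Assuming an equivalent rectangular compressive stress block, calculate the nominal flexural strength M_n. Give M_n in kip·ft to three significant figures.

Tension: T = A_s f_y = 13.15 × 75 = 986.25 kips.
Try a within the flange: a = T/(0.85 f'_c b_f) = 986.25/(0.85 × 4.5 × 37) = 6.969 in.
a = 6.969 > h_f = 4.6 in: the block extends into the web. Split into flange-overhang and web parts.
C_f = 0.85 f'_c (b_f − b_w) h_f = 0.85 × 4.5 × (37 − 13.3) × 4.6 = 417.0 kips.
Remaining web compression depth: a_w = (T − C_f)/(0.85 f'_c b_w) = (986.25 − 417.0)/(0.85 × 4.5 × 13.3) = 11.190 in.
M_n = C_f(d − h_f/2) + (T − C_f)(d − a_w/2) = 417.0 × (27.5 − 2.3) + 569.25 × (27.5 − 5.595) = 10508.4 + 12469.4 = 22977.8 kip·in.
M_n = 22977.8/12 = 1914.82 kip·ft.

M_n ≈ 1910 kip·ft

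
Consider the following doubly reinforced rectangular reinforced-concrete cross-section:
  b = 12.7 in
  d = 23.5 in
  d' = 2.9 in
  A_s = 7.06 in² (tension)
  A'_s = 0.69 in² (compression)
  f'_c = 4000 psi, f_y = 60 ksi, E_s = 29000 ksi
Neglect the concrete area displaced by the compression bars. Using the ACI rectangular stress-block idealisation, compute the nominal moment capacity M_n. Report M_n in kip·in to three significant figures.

Assume both steels yield.
a = (A_s − A'_s) f_y/(0.85 f'_c b) = (7.06 − 0.69) × 60/(0.85 × 4 × 12.7) = 8.851 in.
c = a/β₁ = 8.851/0.85 = 10.413 in; ε'_s = 0.003(c − d')/c = 0.0022 ≥ ε_y = 0.0021, so the compression steel yields.
M_n = (A_s − A'_s) f_y (d − a/2) + A'_s f_y (d − d') = 382.2 × (23.5 − 4.4255) + 41.4 × (23.5 − 2.9) = 7290.3 + 852.8 = 8143.1 kip·in.

M_n ≈ 8140 kip·in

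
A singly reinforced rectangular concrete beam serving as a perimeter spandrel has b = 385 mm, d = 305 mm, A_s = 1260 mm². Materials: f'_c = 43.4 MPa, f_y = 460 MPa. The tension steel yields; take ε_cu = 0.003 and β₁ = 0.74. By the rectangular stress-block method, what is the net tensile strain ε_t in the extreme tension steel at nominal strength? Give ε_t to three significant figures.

a = A_s f_y/(0.85 f'_c b) = 40.81 mm.
β₁ = 0.74, so c = a/β₁ = 40.81/0.74 = 55.15 mm.
From the linear strain diagram with ε_cu = 0.003: ε_t = 0.003 (d − c)/c = 0.003 × (305 − 55.15)/55.15 = 0.0136.
Since ε_t ≥ 0.005, the section is tension-controlled.

ε_t ≈ 0.0136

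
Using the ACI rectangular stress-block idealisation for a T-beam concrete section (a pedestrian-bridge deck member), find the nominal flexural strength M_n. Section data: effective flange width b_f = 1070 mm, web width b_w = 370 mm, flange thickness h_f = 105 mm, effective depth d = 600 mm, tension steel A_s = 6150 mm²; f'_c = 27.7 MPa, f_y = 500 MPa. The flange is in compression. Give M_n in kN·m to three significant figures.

M_n ≈ 1650 kN·m

Tension: T = A_s f_y = 6150 × 500 = 3075000 N.
Try a within the flange: a = T/(0.85 f'_c b_f) = 3075000/(0.85 × 27.7 × 1070) = 122.06 mm.
a = 122.06 > h_f = 105 mm: the block extends into the web. Split into flange-overhang and web parts.
C_f = 0.85 f'_c (b_f − b_w) h_f = 0.85 × 27.7 × (1070 − 370) × 105 = 1730558 N.
Remaining web compression depth: a_w = (T − C_f)/(0.85 f'_c b_w) = (3075000 − 1730558)/(0.85 × 27.7 × 370) = 154.33 mm.
M_n = C_f(d − h_f/2) + (T − C_f)(d − a_w/2) = 1730558 × (600 − 52.5) + 1344442 × (600 − 77.165) = 947.48 + 702.92 = 1650.40 × 10⁶ N·mm.
M_n = 1650.40 kN·m.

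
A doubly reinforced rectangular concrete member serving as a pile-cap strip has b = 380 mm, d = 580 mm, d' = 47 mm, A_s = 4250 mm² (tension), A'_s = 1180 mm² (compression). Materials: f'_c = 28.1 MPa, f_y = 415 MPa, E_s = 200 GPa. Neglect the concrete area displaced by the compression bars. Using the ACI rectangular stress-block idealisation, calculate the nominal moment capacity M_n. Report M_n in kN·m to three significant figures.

Assume both tension and compression steel yield.
Net tension couple steel: A_s − A'_s = 3070 mm².
a = (A_s − A'_s) f_y / (0.85 f'_c b) = 1274050/(0.85 × 28.1 × 380) = 140.37 mm.
c = a/β₁ = 140.37/0.849 = 165.34 mm; ε'_s = 0.003(c − d')/c = 0.0021 ≥ f_y/E_s = 0.0021, so compression steel does yield.
M_n = (A_s − A'_s) f_y (d − a/2) + A'_s f_y (d − d') = [1274050 × (580 − 70.185) + 489700 × (580 − 47)] × 10⁻⁶ = 649.53 + 261.01 = 910.54 kN·m.

M_n ≈ 911 kN·m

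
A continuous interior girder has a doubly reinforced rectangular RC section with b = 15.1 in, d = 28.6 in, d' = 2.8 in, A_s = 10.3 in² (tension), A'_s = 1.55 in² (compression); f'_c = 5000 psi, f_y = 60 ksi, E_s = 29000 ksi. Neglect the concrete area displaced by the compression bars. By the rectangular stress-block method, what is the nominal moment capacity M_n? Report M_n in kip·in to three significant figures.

M_n ≈ 15300 kip·in

Assume both steels yield.
a = (A_s − A'_s) f_y/(0.85 f'_c b) = (10.3 − 1.55) × 60/(0.85 × 5 × 15.1) = 8.181 in.
c = a/β₁ = 8.181/0.8 = 10.226 in; ε'_s = 0.003(c − d')/c = 0.0022 ≥ ε_y = 0.0021, so the compression steel yields.
M_n = (A_s − A'_s) f_y (d − a/2) + A'_s f_y (d − d') = 525 × (28.6 − 4.0905) + 93 × (28.6 − 2.8) = 12867.5 + 2399.4 = 15266.9 kip·in.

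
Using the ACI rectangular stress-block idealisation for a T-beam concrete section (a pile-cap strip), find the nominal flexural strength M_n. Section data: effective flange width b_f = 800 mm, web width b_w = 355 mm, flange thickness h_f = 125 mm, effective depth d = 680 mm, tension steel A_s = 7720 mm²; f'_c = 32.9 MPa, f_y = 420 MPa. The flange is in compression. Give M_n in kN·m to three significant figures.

M_n ≈ 1960 kN·m

Tension: T = A_s f_y = 7720 × 420 = 3242400 N.
Try a within the flange: a = T/(0.85 f'_c b_f) = 3242400/(0.85 × 32.9 × 800) = 144.93 mm.
a = 144.93 > h_f = 125 mm: the block extends into the web. Split into flange-overhang and web parts.
C_f = 0.85 f'_c (b_f − b_w) h_f = 0.85 × 32.9 × (800 − 355) × 125 = 1555553 N.
Remaining web compression depth: a_w = (T − C_f)/(0.85 f'_c b_w) = (3242400 − 1555553)/(0.85 × 32.9 × 355) = 169.92 mm.
M_n = C_f(d − h_f/2) + (T − C_f)(d − a_w/2) = 1555553 × (680 − 62.5) + 1686847 × (680 − 84.96) = 960.55 + 1003.74 = 1964.29 × 10⁶ N·mm.
M_n = 1964.29 kN·m.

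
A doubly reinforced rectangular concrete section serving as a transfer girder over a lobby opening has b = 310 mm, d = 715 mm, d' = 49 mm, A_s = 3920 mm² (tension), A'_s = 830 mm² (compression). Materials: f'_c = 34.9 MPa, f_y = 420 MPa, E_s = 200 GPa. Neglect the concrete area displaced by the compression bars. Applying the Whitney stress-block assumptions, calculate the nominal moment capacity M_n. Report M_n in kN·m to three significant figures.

M_n ≈ 1070 kN·m

Assume both tension and compression steel yield.
Net tension couple steel: A_s − A'_s = 3090 mm².
a = (A_s − A'_s) f_y / (0.85 f'_c b) = 1297800/(0.85 × 34.9 × 310) = 141.12 mm.
c = a/β₁ = 141.12/0.801 = 176.18 mm; ε'_s = 0.003(c − d')/c = 0.0022 ≥ f_y/E_s = 0.0021, so compression steel does yield.
M_n = (A_s − A'_s) f_y (d − a/2) + A'_s f_y (d − d') = [1297800 × (715 − 70.56) + 348600 × (715 − 49)] × 10⁻⁶ = 836.35 + 232.17 = 1068.52 kN·m.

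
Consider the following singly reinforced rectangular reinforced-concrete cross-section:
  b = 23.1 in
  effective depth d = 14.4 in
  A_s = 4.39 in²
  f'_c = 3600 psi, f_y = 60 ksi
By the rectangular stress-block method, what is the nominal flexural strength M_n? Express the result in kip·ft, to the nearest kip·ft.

M_n ≈ 275 kip·ft

T = A_s f_y = 4.39 × 60 = 263.4 kips.
a = T/(0.85 f'_c b) = 263.4/(0.85 × 3.6 × 23.1) = 3.726 in.
M_n = T(d − a/2) = 263.4 × (14.4 − 1.863) = 3302.2 kip·in = 3302.2/12 = 275.18 kip·ft.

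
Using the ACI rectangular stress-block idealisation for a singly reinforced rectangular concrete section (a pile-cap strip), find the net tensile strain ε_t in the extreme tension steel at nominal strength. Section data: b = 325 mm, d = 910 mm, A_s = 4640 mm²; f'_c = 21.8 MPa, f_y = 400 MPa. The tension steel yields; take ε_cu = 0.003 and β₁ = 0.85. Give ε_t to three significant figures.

ε_t ≈ 0.00453

a = A_s f_y/(0.85 f'_c b) = 308.19 mm.
β₁ = 0.85, so c = a/β₁ = 308.19/0.85 = 362.58 mm.
From the linear strain diagram with ε_cu = 0.003: ε_t = 0.003 (d − c)/c = 0.003 × (910 − 362.58)/362.58 = 0.00453.
ε_t is between 0.004 and 0.005 — transition zone.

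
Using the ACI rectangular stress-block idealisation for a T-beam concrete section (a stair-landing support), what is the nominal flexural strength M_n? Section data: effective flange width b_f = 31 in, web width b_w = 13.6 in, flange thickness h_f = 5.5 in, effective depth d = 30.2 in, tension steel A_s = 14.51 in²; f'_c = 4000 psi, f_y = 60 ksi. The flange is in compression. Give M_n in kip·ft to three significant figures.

M_n ≈ 1850 kip·ft

Tension: T = A_s f_y = 14.51 × 60 = 870.6 kips.
Try a within the flange: a = T/(0.85 f'_c b_f) = 870.6/(0.85 × 4 × 31) = 8.260 in.
a = 8.260 > h_f = 5.5 in: the block extends into the web. Split into flange-overhang and web parts.
C_f = 0.85 f'_c (b_f − b_w) h_f = 0.85 × 4 × (31 − 13.6) × 5.5 = 325.4 kips.
Remaining web compression depth: a_w = (T − C_f)/(0.85 f'_c b_w) = (870.6 − 325.4)/(0.85 × 4 × 13.6) = 11.791 in.
M_n = C_f(d − h_f/2) + (T − C_f)(d − a_w/2) = 325.4 × (30.2 − 2.75) + 545.2 × (30.2 − 5.8955) = 8932.2 + 13250.8 = 22183.0 kip·in.
M_n = 22183.0/12 = 1848.58 kip·ft.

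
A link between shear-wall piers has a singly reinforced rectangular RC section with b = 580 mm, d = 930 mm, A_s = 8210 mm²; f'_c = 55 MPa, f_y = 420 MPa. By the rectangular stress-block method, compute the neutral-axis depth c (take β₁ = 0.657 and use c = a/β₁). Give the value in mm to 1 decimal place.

T = A_s f_y = 8210 × 420 = 3448200 N = 3448.2 kN.
Setting C = 0.85 f'_c a b equal to T: a = 3448200/(0.85 × 55 × 580) = 127.169 mm.
With β₁ = 0.657, c = a/β₁ = 127.169/0.657 = 193.6 mm.

c ≈ 193.6 mm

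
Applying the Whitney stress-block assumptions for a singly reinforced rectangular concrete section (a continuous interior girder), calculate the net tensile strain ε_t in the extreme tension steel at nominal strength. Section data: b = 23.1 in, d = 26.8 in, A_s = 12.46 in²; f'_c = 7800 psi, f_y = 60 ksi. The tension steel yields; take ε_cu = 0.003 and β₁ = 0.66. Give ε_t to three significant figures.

ε_t ≈ 0.00787

a = A_s f_y/(0.85 f'_c b) = 4.881 in.
β₁ = 0.66, so c = a/β₁ = 4.881/0.66 = 7.395 in.
From the linear strain diagram with ε_cu = 0.003: ε_t = 0.003 (d − c)/c = 0.003 × (26.8 − 7.395)/7.395 = 0.00787.
Since ε_t ≥ 0.005, the section is tension-controlled.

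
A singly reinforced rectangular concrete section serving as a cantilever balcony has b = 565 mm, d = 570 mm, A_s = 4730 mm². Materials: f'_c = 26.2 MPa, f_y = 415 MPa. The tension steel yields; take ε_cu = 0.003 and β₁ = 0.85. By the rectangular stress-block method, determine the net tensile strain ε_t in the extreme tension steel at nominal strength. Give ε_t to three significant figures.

a = A_s f_y/(0.85 f'_c b) = 156.01 mm.
β₁ = 0.85, so c = a/β₁ = 156.01/0.85 = 183.54 mm.
From the linear strain diagram with ε_cu = 0.003: ε_t = 0.003 (d − c)/c = 0.003 × (570 − 183.54)/183.54 = 0.00632.
Since ε_t ≥ 0.005, the section is tension-controlled.

ε_t ≈ 0.00632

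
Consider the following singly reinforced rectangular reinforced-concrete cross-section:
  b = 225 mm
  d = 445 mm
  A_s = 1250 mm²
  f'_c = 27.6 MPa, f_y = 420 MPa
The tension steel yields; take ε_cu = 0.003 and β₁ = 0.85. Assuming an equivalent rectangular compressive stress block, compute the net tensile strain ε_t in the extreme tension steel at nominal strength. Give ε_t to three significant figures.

ε_t ≈ 0.00841

a = A_s f_y/(0.85 f'_c b) = 99.46 mm.
β₁ = 0.85, so c = a/β₁ = 99.46/0.85 = 117.01 mm.
From the linear strain diagram with ε_cu = 0.003: ε_t = 0.003 (d − c)/c = 0.003 × (445 − 117.01)/117.01 = 0.00841.
Since ε_t ≥ 0.005, the section is tension-controlled.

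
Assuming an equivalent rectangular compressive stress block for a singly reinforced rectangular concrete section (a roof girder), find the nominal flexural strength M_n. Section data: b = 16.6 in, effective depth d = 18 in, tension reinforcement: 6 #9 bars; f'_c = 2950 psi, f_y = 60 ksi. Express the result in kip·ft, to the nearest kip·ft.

M_n ≈ 410 kip·ft

A_s = 6 × 1 = 6 in².
T = A_s f_y = 6 × 60 = 360 kips.
a = T/(0.85 f'_c b) = 360/(0.85 × 2.95 × 16.6) = 8.649 in.
M_n = T(d − a/2) = 360 × (18 − 4.3245) = 4923.2 kip·in = 4923.2/12 = 410.27 kip·ft.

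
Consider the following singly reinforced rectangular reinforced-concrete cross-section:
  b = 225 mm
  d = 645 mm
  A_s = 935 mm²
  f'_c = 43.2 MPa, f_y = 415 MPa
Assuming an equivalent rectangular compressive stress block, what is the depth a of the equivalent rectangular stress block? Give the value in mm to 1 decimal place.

T = A_s f_y = 935 × 415 = 388025 N = 388.025 kN.
Setting C = 0.85 f'_c a b equal to T: a = 388025/(0.85 × 43.2 × 225) = 47.0 mm.

a ≈ 47.0 mm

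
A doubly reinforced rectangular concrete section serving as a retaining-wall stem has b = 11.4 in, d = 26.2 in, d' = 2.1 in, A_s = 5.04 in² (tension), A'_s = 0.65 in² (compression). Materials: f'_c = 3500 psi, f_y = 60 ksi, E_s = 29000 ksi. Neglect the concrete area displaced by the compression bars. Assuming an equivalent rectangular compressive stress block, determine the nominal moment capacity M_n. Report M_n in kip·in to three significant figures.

M_n ≈ 6820 kip·in

Assume both steels yield.
a = (A_s − A'_s) f_y/(0.85 f'_c b) = (5.04 − 0.65) × 60/(0.85 × 3.5 × 11.4) = 7.766 in.
c = a/β₁ = 7.766/0.85 = 9.136 in; ε'_s = 0.003(c − d')/c = 0.0023 ≥ ε_y = 0.0021, so the compression steel yields.
M_n = (A_s − A'_s) f_y (d − a/2) + A'_s f_y (d − d') = 263.4 × (26.2 − 3.883) + 39 × (26.2 − 2.1) = 5878.3 + 939.9 = 6818.2 kip·in.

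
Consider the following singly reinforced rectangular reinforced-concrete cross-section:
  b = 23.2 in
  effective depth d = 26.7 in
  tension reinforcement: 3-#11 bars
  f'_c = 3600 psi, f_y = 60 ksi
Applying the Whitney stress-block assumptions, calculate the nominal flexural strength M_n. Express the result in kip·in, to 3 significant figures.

M_n ≈ 6940 kip·in

A_s = 3 × 1.56 = 4.68 in².
T = A_s f_y = 4.68 × 60 = 280.8 kips.
a = T/(0.85 f'_c b) = 280.8/(0.85 × 3.6 × 23.2) = 3.955 in.
M_n = T(d − a/2) = 280.8 × (26.7 − 1.9775) = 6942.1 kip·in.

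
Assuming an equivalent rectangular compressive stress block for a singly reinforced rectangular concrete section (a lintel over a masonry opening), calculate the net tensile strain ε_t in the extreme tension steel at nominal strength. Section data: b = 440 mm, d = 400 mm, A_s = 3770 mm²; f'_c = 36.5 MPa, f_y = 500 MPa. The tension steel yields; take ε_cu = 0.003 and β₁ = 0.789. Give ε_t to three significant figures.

a = A_s f_y/(0.85 f'_c b) = 138.09 mm.
β₁ = 0.789, so c = a/β₁ = 138.09/0.789 = 175.02 mm.
From the linear strain diagram with ε_cu = 0.003: ε_t = 0.003 (d − c)/c = 0.003 × (400 − 175.02)/175.02 = 0.00386.
ε_t < 0.004 — the section is over-reinforced for flexure under ACI limits.

ε_t ≈ 0.00386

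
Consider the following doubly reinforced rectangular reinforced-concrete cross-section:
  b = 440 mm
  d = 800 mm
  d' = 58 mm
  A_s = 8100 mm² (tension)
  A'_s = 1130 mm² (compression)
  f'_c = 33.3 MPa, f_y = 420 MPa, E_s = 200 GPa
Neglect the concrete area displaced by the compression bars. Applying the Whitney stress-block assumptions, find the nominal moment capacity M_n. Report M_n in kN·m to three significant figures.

Assume both tension and compression steel yield.
Net tension couple steel: A_s − A'_s = 6970 mm².
a = (A_s − A'_s) f_y / (0.85 f'_c b) = 2927400/(0.85 × 33.3 × 440) = 235.05 mm.
c = a/β₁ = 235.05/0.812 = 289.47 mm; ε'_s = 0.003(c − d')/c = 0.0024 ≥ f_y/E_s = 0.0021, so compression steel does yield.
M_n = (A_s − A'_s) f_y (d − a/2) + A'_s f_y (d − d') = [2927400 × (800 − 117.525) + 474600 × (800 − 58)] × 10⁻⁶ = 1997.88 + 352.15 = 2350.03 kN·m.

M_n ≈ 2350 kN·m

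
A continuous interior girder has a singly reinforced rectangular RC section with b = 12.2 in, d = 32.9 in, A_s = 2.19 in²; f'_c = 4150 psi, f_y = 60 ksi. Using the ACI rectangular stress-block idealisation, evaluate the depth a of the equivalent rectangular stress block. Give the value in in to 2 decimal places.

T = A_s f_y = 2.19 × 60 = 131.4 kips.
a = T/(0.85 f'_c b) = 131.4/(0.85 × 4.15 × 12.2) = 3.05 in.

a ≈ 3.05 in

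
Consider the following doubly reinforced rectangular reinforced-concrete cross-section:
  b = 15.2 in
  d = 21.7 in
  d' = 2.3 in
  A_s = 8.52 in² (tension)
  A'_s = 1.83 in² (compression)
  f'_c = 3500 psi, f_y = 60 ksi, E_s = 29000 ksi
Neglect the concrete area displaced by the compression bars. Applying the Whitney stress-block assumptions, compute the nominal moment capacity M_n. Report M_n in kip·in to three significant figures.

Assume both steels yield.
a = (A_s − A'_s) f_y/(0.85 f'_c b) = (8.52 − 1.83) × 60/(0.85 × 3.5 × 15.2) = 8.877 in.
c = a/β₁ = 8.877/0.85 = 10.444 in; ε'_s = 0.003(c − d')/c = 0.0023 ≥ ε_y = 0.0021, so the compression steel yields.
M_n = (A_s − A'_s) f_y (d − a/2) + A'_s f_y (d − d') = 401.4 × (21.7 − 4.4385) + 109.8 × (21.7 − 2.3) = 6928.8 + 2130.1 = 9058.9 kip·in.

M_n ≈ 9060 kip·in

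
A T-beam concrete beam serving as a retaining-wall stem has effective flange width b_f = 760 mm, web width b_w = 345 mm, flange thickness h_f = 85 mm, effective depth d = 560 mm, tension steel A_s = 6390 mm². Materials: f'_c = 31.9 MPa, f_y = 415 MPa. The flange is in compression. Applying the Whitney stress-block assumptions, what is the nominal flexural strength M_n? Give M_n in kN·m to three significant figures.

Tension: T = A_s f_y = 6390 × 415 = 2651850 N.
Try a within the flange: a = T/(0.85 f'_c b_f) = 2651850/(0.85 × 31.9 × 760) = 128.68 mm.
a = 128.68 > h_f = 85 mm: the block extends into the web. Split into flange-overhang and web parts.
C_f = 0.85 f'_c (b_f − b_w) h_f = 0.85 × 31.9 × (760 − 345) × 85 = 956482 N.
Remaining web compression depth: a_w = (T − C_f)/(0.85 f'_c b_w) = (2651850 − 956482)/(0.85 × 31.9 × 345) = 181.23 mm.
M_n = C_f(d − h_f/2) + (T − C_f)(d − a_w/2) = 956482 × (560 − 42.5) + 1695368 × (560 − 90.615) = 494.98 + 795.78 = 1290.76 × 10⁶ N·mm.
M_n = 1290.76 kN·m.

M_n ≈ 1290 kN·m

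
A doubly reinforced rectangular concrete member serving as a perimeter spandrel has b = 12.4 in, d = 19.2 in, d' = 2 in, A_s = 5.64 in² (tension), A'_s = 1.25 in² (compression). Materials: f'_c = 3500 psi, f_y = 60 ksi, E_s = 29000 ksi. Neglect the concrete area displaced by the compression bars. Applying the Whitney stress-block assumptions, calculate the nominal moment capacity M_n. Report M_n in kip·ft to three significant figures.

Assume both steels yield.
a = (A_s − A'_s) f_y/(0.85 f'_c b) = (5.64 − 1.25) × 60/(0.85 × 3.5 × 12.4) = 7.140 in.
c = a/β₁ = 7.140/0.85 = 8.400 in; ε'_s = 0.003(c − d')/c = 0.0023 ≥ ε_y = 0.0021, so the compression steel yields.
M_n = (A_s − A'_s) f_y (d − a/2) + A'_s f_y (d − d') = 263.4 × (19.2 − 3.57) + 75 × (19.2 − 2) = 4116.9 + 1290.0 = 5406.9 kip·in = 5406.9/12 = 450.58 kip·ft.

M_n ≈ 451 kip·ft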